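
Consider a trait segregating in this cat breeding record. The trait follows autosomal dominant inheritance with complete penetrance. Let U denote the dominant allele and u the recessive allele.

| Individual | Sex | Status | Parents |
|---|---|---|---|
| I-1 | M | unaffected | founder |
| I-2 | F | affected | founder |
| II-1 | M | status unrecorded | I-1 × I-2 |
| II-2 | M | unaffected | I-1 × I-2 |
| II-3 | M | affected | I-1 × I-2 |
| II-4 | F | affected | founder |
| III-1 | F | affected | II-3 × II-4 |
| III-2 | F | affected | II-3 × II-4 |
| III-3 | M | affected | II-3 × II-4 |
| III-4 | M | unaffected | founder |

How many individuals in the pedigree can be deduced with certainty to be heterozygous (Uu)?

2

Obligate heterozygotes: I-2 is affected so carries U and passed u to II-2 (uu), so I-2 is Uu; II-3 is affected so carries U and received u from I-1 (uu), so II-3 is Uu.
Every other individual is either homozygous by phenotype or has at least one consistent homozygous assignment, so the count is 2.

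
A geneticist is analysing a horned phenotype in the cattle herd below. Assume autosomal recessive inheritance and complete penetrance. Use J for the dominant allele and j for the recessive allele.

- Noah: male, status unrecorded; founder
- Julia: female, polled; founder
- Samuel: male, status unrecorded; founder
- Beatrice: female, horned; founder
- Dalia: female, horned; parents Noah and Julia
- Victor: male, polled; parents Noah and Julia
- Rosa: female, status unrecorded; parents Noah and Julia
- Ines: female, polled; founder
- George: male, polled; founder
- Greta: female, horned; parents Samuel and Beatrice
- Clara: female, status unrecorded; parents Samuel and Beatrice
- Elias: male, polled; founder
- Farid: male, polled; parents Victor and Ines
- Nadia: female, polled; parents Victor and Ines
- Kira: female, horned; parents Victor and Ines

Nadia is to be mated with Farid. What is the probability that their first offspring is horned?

Victor is polled so carries J and passed j to Kira (jj), so Victor is Jj.
Ines is polled so carries J and passed j to Kira (jj), so Ines is Jj.
Nadia is a polled offspring of Victor (Jj) × Ines (Jj), whose cross gives 1/4 JJ : 1/2 Jj : 1/4 jj; conditioning on being polled, Nadia is JJ with probability 1/3, Jj with probability 2/3.
Farid is a polled offspring of Victor (Jj) × Ines (Jj), whose cross gives 1/4 JJ : 1/2 Jj : 1/4 jj; conditioning on being polled, Farid is JJ with probability 1/3, Jj with probability 2/3.
Summing over parental genotype combinations, P(offspring is horned) = 4/9·1/4 = 1/9.

1/9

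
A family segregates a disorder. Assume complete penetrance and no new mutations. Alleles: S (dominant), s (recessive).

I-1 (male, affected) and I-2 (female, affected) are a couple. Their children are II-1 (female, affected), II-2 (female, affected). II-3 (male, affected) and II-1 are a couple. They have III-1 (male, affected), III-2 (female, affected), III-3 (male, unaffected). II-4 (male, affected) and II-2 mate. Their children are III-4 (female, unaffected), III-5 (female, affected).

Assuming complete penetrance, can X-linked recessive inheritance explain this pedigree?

No

Under X-linked recessive, III-3 (unaffected, male) cannot arise from II-3 (affected) × II-1 (affected).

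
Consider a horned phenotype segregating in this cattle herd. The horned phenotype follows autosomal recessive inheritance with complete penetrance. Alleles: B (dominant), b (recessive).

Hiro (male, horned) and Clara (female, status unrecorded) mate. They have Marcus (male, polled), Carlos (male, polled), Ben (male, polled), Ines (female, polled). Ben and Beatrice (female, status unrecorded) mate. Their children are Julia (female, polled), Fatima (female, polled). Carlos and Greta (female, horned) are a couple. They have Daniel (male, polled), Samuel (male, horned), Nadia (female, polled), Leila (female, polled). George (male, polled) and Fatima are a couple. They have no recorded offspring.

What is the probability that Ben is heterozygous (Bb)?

Ben is polled so carries B and received b from Hiro (bb), so Ben is Bb, giving P(Bb) = 1.

1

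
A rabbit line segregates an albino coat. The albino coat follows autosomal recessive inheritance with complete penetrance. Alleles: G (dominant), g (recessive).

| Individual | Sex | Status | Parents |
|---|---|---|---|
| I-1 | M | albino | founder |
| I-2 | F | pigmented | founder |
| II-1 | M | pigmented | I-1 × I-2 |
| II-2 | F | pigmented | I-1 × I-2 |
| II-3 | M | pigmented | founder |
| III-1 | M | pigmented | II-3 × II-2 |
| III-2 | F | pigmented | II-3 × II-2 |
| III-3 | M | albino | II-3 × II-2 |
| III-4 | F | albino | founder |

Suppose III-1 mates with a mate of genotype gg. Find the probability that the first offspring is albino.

1/3

II-3 is pigmented so carries G and passed g to III-3 (gg), so II-3 is Gg.
II-2 is pigmented so carries G and received g from I-1 (gg), so II-2 is Gg.
III-1 is a pigmented offspring of II-3 (Gg) × II-2 (Gg), whose cross gives 1/4 GG : 1/2 Gg : 1/4 gg; conditioning on being pigmented, III-1 is GG with probability 1/3, Gg with probability 2/3.
Summing over parental genotype combinations, P(offspring is albino) = 2/3·1/2 = 1/3.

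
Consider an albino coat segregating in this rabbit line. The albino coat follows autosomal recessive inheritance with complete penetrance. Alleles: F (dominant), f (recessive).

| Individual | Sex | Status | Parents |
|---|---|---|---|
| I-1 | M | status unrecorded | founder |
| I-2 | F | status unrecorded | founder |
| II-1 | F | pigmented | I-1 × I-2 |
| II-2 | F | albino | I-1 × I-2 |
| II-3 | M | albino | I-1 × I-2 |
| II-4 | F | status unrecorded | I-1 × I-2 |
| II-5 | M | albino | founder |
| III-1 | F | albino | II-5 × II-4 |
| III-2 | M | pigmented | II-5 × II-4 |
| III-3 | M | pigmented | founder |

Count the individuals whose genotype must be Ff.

Obligate heterozygotes: II-4 passed F to III-2 (Ff, whose f came from II-5) and passed f to III-1 (ff), so II-4 is Ff; III-2 is pigmented so carries F and received f from II-5 (ff), so III-2 is Ff.
Every other individual is either homozygous by phenotype or has at least one consistent homozygous assignment, so the count is 2.

2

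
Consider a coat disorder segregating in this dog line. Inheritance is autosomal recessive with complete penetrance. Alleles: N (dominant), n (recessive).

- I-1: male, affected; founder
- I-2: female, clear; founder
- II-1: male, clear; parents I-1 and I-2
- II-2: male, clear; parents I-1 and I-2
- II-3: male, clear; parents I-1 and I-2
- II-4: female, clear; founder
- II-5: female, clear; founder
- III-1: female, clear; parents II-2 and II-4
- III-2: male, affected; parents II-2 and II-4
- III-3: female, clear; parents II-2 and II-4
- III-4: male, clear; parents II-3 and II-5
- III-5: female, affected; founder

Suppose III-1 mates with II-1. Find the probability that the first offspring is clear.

II-2 is clear so carries N and received n from I-1 (nn), so II-2 is Nn.
II-4 is clear so carries N and passed n to III-2 (nn), so II-4 is Nn.
III-1 is a clear offspring of II-2 (Nn) × II-4 (Nn), whose cross gives 1/4 NN : 1/2 Nn : 1/4 nn; conditioning on being clear, III-1 is NN with probability 1/3, Nn with probability 2/3.
II-1 is clear so carries N and received n from I-1 (nn), so II-1 is Nn.
Summing over parental genotype combinations, P(offspring is clear) = 1/3·1 + 2/3·3/4 = 5/6.

5/6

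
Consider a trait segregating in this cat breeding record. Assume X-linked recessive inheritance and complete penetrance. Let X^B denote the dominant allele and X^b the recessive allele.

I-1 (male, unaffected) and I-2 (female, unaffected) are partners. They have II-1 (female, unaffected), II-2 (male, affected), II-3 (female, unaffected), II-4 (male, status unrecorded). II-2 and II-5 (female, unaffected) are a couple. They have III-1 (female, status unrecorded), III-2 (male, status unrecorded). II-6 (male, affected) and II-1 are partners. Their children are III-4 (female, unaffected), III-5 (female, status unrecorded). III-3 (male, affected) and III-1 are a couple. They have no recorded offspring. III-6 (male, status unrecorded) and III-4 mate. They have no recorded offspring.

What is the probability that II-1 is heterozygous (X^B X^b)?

I-1 is unaffected, so I-1 is X^B Y.
I-2 is unaffected so carries B and passed b to II-2 (X^b Y), so I-2 is X^B X^b.
Their cross gives offspring ratios 1/2 X^B X^B : 1/2 X^B X^b. Conditioning on II-1 being unaffected, P(X^B X^b) = 1/2 / 1 = 1/2 before taking II-1's own offspring into account.
II-6 is affected, so II-6 is X^b Y.
Now use II-1's offspring. Probability of each recorded status — unaffected daughter III-4: 1/2 if II-1 is X^B X^b, 1 if X^B X^B. (III-5: equally likely either way, so uninformative.)
Bayes: P(X^B X^b) = 1/2·1/2 / (1/2·1/2 + 1/2·1) = 1/3.

1/3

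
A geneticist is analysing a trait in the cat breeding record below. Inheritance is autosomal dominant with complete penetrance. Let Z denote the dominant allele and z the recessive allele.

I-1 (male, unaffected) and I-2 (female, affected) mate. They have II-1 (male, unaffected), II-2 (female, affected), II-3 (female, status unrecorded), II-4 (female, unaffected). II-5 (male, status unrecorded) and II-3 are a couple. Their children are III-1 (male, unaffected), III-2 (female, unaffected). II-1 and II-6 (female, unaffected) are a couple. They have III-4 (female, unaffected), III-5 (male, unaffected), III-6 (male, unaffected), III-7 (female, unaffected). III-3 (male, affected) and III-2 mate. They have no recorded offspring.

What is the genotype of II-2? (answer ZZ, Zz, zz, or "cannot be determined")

Zz

From phenotype alone, II-2 is ZZ or Zz.
II-2 is affected so carries Z and received z from I-1 (zz), so II-2 is Zz.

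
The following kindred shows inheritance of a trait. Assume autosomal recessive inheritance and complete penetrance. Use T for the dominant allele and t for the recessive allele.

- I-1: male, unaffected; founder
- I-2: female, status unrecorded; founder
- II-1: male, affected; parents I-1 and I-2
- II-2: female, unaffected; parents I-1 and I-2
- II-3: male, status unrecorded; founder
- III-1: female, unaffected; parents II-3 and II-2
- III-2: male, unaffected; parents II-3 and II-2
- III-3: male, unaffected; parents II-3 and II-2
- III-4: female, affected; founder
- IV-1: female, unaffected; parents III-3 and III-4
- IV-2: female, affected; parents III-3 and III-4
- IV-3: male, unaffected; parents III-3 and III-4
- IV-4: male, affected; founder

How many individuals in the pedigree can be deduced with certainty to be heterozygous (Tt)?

Obligate heterozygotes: I-1 is unaffected so carries T and passed t to II-1 (tt), so I-1 is Tt; III-3 is unaffected so carries T and passed t to IV-2 (tt), so III-3 is Tt; IV-1 is unaffected so carries T and received t from III-4 (tt), so IV-1 is Tt; IV-3 is unaffected so carries T and received t from III-4 (tt), so IV-3 is Tt.
Every other individual is either homozygous by phenotype or has at least one consistent homozygous assignment, so the count is 4.

4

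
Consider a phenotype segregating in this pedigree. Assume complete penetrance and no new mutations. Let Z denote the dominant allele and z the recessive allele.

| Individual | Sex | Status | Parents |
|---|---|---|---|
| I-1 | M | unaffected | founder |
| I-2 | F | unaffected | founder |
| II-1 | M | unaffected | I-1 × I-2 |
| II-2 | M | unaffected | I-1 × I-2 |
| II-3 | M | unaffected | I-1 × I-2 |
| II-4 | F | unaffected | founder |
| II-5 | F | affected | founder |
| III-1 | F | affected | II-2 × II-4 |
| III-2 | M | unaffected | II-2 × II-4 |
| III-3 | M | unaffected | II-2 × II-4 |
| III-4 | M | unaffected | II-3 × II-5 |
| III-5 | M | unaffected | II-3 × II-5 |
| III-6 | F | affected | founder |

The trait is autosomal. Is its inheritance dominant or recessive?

II-2 and II-4 are both unaffected yet have an affected child III-1. Under dominance, an affected child requires at least one affected parent, so the trait cannot be dominant.

recessive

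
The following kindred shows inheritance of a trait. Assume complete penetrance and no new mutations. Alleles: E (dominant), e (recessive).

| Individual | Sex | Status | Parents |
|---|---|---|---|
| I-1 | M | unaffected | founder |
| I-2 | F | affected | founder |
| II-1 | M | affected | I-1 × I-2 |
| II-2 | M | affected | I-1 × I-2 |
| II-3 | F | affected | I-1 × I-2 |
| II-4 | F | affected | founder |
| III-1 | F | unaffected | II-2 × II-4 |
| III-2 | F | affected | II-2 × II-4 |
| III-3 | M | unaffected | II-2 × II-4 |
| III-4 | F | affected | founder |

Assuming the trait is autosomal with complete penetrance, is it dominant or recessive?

II-2 and II-4 are both affected yet have an unaffected child III-1. Under a recessive model two affected parents are homozygous and every child would be affected, so the trait cannot be recessive.

dominant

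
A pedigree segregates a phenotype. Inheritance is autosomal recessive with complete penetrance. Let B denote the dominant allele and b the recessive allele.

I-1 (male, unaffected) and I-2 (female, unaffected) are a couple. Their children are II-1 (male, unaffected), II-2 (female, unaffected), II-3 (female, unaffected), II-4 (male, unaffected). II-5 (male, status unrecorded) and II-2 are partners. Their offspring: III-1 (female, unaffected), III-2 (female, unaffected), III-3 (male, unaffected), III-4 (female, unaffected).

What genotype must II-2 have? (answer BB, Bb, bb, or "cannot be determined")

cannot be determined

II-2's phenotype allows BB or Bb, and no parent or child forces a single allele at both positions; consistent genotype assignments exist with II-2 as BB or Bb.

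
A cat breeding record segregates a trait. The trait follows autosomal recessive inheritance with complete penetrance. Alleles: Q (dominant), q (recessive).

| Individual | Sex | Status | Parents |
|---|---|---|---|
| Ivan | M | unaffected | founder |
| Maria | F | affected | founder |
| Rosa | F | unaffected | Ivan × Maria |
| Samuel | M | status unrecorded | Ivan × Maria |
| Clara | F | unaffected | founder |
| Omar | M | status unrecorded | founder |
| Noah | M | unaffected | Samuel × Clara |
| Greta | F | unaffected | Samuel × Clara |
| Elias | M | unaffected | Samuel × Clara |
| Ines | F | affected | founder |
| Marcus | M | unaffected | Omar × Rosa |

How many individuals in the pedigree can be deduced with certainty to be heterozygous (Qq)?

1

Obligate heterozygotes: Rosa is unaffected so carries Q and received q from Maria (qq), so Rosa is Qq.
Every other individual is either homozygous by phenotype or has at least one consistent homozygous assignment, so the count is 1.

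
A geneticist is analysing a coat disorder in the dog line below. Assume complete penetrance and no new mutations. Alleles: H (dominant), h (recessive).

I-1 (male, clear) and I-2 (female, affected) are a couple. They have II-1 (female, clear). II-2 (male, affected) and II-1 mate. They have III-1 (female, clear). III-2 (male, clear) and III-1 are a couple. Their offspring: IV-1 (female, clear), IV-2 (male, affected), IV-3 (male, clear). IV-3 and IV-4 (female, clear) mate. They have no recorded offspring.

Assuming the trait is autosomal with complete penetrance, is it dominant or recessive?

recessive

III-2 and III-1 are both clear yet have an affected child IV-2. Under dominance, an affected child requires at least one affected parent, so the trait cannot be dominant.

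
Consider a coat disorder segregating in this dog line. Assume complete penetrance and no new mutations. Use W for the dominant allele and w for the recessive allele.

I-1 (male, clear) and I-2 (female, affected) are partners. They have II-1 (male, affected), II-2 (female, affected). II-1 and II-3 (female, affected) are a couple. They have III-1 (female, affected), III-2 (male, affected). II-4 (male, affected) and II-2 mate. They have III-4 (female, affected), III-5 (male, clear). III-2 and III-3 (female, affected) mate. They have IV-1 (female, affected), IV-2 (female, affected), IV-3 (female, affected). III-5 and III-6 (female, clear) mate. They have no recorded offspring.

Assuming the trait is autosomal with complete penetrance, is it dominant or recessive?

II-4 and II-2 are both affected yet have a clear child III-5. Under a recessive model two affected parents are homozygous and every child would be affected, so the trait cannot be recessive.

dominant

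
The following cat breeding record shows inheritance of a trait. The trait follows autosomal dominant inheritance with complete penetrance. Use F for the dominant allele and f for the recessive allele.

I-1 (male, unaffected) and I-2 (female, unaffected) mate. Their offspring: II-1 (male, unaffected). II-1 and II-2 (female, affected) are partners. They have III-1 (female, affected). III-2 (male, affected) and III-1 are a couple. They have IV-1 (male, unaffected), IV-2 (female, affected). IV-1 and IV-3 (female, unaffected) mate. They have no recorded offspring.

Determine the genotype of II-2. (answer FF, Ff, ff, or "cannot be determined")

cannot be determined

II-2's phenotype allows FF or Ff, and no parent or child forces a single allele at both positions; consistent genotype assignments exist with II-2 as FF or Ff.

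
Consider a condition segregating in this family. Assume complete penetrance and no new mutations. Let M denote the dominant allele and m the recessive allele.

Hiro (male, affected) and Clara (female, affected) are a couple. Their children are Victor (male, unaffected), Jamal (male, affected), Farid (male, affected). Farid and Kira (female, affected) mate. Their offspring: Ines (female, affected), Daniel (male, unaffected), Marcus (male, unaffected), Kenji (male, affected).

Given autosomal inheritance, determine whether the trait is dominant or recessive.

Hiro and Clara are both affected yet have an unaffected child Victor. Under a recessive model two affected parents are homozygous and every child would be affected, so the trait cannot be recessive.

dominant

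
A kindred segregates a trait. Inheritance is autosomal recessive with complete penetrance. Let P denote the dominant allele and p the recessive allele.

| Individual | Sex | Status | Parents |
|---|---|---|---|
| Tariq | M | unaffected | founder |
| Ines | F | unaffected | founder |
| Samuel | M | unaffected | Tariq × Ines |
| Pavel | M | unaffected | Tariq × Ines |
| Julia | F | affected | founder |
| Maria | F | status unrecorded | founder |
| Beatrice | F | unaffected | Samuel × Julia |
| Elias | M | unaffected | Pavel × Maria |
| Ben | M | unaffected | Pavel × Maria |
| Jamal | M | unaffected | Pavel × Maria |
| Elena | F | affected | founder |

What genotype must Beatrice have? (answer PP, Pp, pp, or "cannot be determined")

Pp

From phenotype alone, Beatrice is PP or Pp.
Beatrice is unaffected so carries P and received p from Julia (pp), so Beatrice is Pp.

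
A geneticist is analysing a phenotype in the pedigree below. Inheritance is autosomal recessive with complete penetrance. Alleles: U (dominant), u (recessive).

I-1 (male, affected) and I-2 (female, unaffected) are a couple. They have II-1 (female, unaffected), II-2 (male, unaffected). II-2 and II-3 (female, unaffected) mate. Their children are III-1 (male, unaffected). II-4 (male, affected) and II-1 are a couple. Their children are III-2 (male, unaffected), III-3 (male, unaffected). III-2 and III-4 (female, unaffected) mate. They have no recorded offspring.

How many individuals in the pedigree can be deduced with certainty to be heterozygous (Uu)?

Obligate heterozygotes: II-1 is unaffected so carries U and received u from I-1 (uu), so II-1 is Uu; II-2 is unaffected so carries U and received u from I-1 (uu), so II-2 is Uu; III-2 is unaffected so carries U and received u from II-4 (uu), so III-2 is Uu; III-3 is unaffected so carries U and received u from II-4 (uu), so III-3 is Uu.
Every other individual is either homozygous by phenotype or has at least one consistent homozygous assignment, so the count is 4.

4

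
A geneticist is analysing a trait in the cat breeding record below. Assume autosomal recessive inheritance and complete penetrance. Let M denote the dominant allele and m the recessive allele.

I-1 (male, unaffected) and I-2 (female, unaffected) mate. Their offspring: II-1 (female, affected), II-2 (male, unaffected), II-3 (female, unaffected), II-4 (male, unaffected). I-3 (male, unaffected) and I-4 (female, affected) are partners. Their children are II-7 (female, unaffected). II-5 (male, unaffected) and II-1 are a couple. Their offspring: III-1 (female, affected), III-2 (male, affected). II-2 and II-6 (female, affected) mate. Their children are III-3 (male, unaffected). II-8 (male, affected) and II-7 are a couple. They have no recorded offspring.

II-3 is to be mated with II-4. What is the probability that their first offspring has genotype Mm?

I-1 is unaffected so carries M and passed m to II-1 (mm), so I-1 is Mm.
I-2 is unaffected so carries M and passed m to II-1 (mm), so I-2 is Mm.
II-3 is an unaffected offspring of I-1 (Mm) × I-2 (Mm), whose cross gives 1/4 MM : 1/2 Mm : 1/4 mm; conditioning on being unaffected, II-3 is MM with probability 1/3, Mm with probability 2/3.
II-4 is an unaffected offspring of I-1 (Mm) × I-2 (Mm), whose cross gives 1/4 MM : 1/2 Mm : 1/4 mm; conditioning on being unaffected, II-4 is MM with probability 1/3, Mm with probability 2/3.
Summing over parental genotype combinations, P(offspring has genotype Mm) = 2/9·1/2 + 2/9·1/2 + 4/9·1/2 = 4/9.

4/9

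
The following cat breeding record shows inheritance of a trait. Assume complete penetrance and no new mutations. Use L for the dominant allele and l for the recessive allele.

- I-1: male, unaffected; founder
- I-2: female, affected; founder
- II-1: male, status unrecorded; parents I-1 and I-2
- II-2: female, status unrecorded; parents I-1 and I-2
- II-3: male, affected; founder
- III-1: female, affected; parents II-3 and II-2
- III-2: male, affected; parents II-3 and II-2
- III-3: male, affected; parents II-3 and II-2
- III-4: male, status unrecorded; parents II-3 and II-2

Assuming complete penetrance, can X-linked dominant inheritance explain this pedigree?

Yes

A consistent assignment under X-linked dominant exists: I-1 X^l Y, I-2 X^L X^L, II-1 X^L Y, II-2 X^L X^l, II-3 X^L Y, III-1 X^L X^L, III-2 X^L Y, III-3 X^L Y, III-4 X^L Y.
In this assignment every recorded phenotype matches its genotype and every non-founder's genotype is obtainable from its parents' genotypes, so the pedigree is consistent.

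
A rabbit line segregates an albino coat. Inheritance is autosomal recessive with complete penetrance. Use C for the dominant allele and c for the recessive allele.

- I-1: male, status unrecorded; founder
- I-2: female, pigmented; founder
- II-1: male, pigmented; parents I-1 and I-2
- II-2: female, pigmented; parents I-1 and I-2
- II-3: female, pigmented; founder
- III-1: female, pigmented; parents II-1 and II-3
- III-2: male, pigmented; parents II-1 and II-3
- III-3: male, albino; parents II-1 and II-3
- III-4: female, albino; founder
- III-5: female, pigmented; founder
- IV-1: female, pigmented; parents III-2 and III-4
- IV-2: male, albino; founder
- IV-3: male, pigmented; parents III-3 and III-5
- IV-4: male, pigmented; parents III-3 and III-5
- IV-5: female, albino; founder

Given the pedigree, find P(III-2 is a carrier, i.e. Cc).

II-1 is pigmented so carries C and passed c to III-3 (cc), so II-1 is Cc.
II-3 is pigmented so carries C and passed c to III-3 (cc), so II-3 is Cc.
Their cross gives offspring ratios 1/4 CC : 1/2 Cc : 1/4 cc. Conditioning on III-2 being pigmented, P(Cc) = 1/2 / 3/4 = 2/3 before taking III-2's own offspring into account.
III-4 is albino, so III-4 is cc.
Now use III-2's offspring. Probability of each recorded status — pigmented daughter IV-1: 1/2 if III-2 is Cc, 1 if CC.
Bayes: P(Cc) = 2/3·1/2 / (2/3·1/2 + 1/3·1) = 1/2.

1/2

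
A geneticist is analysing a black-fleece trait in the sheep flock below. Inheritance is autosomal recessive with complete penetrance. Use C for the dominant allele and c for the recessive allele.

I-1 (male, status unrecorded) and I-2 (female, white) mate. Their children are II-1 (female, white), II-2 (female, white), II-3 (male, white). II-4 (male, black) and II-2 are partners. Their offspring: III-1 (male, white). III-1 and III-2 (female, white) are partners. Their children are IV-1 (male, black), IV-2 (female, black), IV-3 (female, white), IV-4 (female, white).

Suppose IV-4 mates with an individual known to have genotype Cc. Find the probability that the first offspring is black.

III-1 is white so carries C and received c from II-4 (cc), so III-1 is Cc.
III-2 is white so carries C and passed c to IV-1 (cc), so III-2 is Cc.
IV-4 is a white offspring of III-1 (Cc) × III-2 (Cc), whose cross gives 1/4 CC : 1/2 Cc : 1/4 cc; conditioning on being white, IV-4 is CC with probability 1/3, Cc with probability 2/3.
Summing over parental genotype combinations, P(offspring is black) = 2/3·1/4 = 1/6.

1/6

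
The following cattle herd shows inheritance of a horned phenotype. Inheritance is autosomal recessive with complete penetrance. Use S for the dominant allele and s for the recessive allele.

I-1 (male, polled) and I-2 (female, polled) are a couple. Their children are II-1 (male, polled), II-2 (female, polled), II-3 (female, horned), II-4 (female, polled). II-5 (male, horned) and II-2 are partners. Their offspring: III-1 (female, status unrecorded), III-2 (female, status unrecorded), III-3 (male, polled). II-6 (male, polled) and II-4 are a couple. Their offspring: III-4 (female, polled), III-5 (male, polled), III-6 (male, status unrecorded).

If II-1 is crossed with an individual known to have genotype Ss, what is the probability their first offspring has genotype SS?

I-1 is polled so carries S and passed s to II-3 (ss), so I-1 is Ss.
I-2 is polled so carries S and passed s to II-3 (ss), so I-2 is Ss.
II-1 is a polled offspring of I-1 (Ss) × I-2 (Ss), whose cross gives 1/4 SS : 1/2 Ss : 1/4 ss; conditioning on being polled, II-1 is SS with probability 1/3, Ss with probability 2/3.
Summing over parental genotype combinations, P(offspring has genotype SS) = 1/3·1/2 + 2/3·1/4 = 1/3.

1/3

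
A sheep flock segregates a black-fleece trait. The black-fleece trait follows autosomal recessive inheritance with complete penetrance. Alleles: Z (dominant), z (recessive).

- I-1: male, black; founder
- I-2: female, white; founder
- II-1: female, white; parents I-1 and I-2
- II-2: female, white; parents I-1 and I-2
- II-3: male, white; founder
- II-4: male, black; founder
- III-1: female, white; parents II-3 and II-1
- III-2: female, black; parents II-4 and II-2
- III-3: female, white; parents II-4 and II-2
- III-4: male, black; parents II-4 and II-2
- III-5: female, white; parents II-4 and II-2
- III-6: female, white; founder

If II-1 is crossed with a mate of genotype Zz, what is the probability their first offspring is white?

II-1 is white so carries Z and received z from I-1 (zz), so II-1 is Zz.
The cross gives 1/4 ZZ : 1/2 Zz : 1/4 zz, so P(offspring is white) = 3/4.

3/4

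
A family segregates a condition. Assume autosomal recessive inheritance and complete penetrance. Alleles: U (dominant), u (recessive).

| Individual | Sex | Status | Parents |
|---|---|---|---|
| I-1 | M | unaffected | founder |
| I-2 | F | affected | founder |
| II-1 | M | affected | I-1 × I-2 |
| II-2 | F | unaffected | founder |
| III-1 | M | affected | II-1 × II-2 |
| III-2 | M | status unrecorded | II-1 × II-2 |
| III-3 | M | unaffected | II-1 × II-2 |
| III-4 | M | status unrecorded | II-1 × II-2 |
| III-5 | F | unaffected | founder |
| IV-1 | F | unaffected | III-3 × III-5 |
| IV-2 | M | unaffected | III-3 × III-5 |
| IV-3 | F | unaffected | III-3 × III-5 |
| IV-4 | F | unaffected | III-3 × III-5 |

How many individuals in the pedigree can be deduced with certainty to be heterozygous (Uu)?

3

Obligate heterozygotes: I-1 is unaffected so carries U and passed u to II-1 (uu), so I-1 is Uu; II-2 is unaffected so carries U and passed u to III-1 (uu), so II-2 is Uu; III-3 is unaffected so carries U and received u from II-1 (uu), so III-3 is Uu.
Every other individual is either homozygous by phenotype or has at least one consistent homozygous assignment, so the count is 3.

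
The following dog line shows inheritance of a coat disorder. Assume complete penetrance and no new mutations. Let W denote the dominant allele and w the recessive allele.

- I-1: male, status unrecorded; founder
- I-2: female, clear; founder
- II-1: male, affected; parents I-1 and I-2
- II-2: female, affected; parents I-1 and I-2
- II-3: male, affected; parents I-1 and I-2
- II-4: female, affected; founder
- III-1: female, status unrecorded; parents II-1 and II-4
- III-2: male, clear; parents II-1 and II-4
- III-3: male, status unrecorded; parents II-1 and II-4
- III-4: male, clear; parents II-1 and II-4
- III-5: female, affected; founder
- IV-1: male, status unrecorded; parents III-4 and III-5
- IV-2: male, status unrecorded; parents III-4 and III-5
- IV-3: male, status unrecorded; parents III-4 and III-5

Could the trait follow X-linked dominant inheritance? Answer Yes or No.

Under X-linked dominant, II-1 (affected, male) cannot arise from I-1 (unrecorded) × I-2 (clear).

No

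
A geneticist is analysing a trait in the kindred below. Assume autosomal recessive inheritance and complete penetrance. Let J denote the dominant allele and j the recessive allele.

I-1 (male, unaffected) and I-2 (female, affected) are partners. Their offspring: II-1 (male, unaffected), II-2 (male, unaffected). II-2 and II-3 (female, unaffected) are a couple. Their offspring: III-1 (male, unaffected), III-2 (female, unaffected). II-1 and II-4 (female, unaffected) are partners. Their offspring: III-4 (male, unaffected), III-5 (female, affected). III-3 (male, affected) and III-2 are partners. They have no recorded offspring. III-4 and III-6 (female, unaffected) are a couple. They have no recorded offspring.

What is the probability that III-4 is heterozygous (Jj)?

2/3

II-1 is unaffected so carries J and received j from I-2 (jj), so II-1 is Jj.
II-4 is unaffected so carries J and passed j to III-5 (jj), so II-4 is Jj.
Their cross gives offspring ratios 1/4 JJ : 1/2 Jj : 1/4 jj. Conditioning on III-4 being unaffected, P(Jj) = 1/2 / 3/4 = 2/3.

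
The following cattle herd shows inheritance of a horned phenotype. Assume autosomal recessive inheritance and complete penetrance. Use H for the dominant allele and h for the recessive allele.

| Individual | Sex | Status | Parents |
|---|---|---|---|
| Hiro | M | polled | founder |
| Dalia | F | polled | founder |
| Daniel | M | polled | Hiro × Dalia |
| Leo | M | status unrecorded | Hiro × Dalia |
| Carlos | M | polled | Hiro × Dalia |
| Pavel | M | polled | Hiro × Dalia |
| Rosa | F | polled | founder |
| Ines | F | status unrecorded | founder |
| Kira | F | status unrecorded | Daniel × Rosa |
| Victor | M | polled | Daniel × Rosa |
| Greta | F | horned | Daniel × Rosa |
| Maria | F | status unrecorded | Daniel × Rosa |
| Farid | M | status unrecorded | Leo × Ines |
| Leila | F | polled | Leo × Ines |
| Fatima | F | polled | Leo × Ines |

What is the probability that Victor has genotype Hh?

2/3

Daniel is polled so carries H and passed h to Greta (hh), so Daniel is Hh.
Rosa is polled so carries H and passed h to Greta (hh), so Rosa is Hh.
Their cross gives offspring ratios 1/4 HH : 1/2 Hh : 1/4 hh. Conditioning on Victor being polled, P(Hh) = 1/2 / 3/4 = 2/3.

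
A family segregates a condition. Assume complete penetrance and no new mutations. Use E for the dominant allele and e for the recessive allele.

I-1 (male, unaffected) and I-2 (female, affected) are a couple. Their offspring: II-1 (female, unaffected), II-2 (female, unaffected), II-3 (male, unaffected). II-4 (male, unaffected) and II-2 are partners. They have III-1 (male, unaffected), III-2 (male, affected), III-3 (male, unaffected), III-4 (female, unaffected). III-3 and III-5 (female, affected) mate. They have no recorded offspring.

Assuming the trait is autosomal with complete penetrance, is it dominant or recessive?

recessive

II-4 and II-2 are both unaffected yet have an affected child III-2. Under dominance, an affected child requires at least one affected parent, so the trait cannot be dominant.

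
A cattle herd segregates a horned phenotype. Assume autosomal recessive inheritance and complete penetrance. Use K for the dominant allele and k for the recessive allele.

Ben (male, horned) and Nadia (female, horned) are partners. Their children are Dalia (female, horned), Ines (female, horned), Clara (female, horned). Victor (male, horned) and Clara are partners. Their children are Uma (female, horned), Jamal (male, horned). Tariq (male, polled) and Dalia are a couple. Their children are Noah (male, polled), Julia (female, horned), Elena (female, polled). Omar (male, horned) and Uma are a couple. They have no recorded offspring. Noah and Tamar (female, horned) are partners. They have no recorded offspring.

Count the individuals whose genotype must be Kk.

Obligate heterozygotes: Tariq is polled so carries K and passed k to Julia (kk), so Tariq is Kk; Noah is polled so carries K and received k from Dalia (kk), so Noah is Kk; Elena is polled so carries K and received k from Dalia (kk), so Elena is Kk.
Every other individual is either homozygous by phenotype or has at least one consistent homozygous assignment, so the count is 3.

3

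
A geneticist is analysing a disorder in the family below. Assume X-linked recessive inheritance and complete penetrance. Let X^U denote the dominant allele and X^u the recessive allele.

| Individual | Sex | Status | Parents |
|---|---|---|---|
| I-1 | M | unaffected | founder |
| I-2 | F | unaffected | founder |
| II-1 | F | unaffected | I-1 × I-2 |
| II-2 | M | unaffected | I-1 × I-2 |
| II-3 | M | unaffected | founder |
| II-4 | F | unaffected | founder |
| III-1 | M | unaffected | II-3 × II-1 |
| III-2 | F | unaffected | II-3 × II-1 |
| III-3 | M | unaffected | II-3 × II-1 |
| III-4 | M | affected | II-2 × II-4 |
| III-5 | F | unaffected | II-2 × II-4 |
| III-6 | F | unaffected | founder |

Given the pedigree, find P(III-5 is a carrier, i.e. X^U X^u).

II-2 is unaffected, so II-2 is X^U Y.
II-4 is unaffected so carries U and passed u to III-4 (X^u Y), so II-4 is X^U X^u.
Their cross gives offspring ratios 1/2 X^U X^U : 1/2 X^U X^u. Conditioning on III-5 being unaffected, P(X^U X^u) = 1/2 / 1 = 1/2.

1/2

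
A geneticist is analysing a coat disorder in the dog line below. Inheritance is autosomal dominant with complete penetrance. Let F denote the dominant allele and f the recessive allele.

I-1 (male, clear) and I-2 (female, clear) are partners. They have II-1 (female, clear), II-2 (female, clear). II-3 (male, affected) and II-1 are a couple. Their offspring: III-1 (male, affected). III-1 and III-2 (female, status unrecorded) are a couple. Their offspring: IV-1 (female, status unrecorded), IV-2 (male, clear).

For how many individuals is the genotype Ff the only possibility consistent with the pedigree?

1

Obligate heterozygotes: III-1 is affected so carries F and received f from II-1 (ff), so III-1 is Ff.
Every other individual is either homozygous by phenotype or has at least one consistent homozygous assignment, so the count is 1.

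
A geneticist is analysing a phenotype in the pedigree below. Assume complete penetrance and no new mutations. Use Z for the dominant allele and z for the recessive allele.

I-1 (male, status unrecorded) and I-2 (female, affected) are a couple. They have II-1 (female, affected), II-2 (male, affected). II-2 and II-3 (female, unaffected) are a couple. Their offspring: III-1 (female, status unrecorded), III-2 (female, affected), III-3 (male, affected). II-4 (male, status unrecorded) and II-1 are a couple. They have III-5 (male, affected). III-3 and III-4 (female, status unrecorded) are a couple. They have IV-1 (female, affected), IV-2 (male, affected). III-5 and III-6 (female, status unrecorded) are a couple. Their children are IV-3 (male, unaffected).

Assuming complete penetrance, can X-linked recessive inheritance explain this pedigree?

Yes

A consistent assignment under X-linked recessive exists: I-1 X^z Y, I-2 X^z X^z, II-1 X^z X^z, II-2 X^z Y, II-3 X^Z X^z, II-4 X^Z Y, III-1 X^Z X^z, III-2 X^z X^z, III-3 X^z Y, III-4 X^Z X^z, III-5 X^z Y, III-6 X^Z X^Z, IV-1 X^z X^z, IV-2 X^z Y, IV-3 X^Z Y.
In this assignment every recorded phenotype matches its genotype and every non-founder's genotype is obtainable from its parents' genotypes, so the pedigree is consistent.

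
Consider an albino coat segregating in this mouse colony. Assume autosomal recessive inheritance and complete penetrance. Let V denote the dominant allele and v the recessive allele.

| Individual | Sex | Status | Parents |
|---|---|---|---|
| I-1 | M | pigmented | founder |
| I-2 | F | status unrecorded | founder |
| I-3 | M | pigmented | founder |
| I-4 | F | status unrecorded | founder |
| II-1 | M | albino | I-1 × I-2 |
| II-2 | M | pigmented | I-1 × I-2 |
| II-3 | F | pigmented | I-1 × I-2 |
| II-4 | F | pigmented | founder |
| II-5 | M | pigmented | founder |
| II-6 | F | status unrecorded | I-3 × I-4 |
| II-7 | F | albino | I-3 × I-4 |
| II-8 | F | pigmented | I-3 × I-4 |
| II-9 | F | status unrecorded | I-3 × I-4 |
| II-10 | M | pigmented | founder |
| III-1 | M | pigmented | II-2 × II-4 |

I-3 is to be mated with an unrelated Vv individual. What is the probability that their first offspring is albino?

1/4

I-3 is pigmented so carries V and passed v to II-7 (vv), so I-3 is Vv.
The cross gives 1/4 VV : 1/2 Vv : 1/4 vv, so P(offspring is albino) = 1/4.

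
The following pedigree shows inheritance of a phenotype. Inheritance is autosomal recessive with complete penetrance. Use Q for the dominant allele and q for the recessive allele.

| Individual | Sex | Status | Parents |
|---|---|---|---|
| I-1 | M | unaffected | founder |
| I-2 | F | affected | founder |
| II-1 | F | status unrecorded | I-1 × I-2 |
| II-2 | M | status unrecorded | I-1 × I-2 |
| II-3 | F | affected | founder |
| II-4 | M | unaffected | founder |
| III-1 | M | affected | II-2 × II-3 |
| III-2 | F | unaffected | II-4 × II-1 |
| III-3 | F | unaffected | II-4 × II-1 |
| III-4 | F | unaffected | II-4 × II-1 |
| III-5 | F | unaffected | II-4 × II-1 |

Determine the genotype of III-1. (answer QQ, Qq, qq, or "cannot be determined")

III-1 is affected, so III-1 is qq.

qq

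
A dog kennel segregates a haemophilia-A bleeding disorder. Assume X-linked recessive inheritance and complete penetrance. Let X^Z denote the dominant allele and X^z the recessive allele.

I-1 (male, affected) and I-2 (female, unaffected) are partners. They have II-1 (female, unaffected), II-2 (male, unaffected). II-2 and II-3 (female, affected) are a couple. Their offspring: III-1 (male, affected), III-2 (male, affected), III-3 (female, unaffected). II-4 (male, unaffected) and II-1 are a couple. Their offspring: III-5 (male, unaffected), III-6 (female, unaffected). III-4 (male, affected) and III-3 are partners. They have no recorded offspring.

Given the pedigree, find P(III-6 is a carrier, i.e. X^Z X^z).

II-4 is unaffected, so II-4 is X^Z Y.
II-1 is unaffected so carries Z and received z from I-1 (X^z Y), so II-1 is X^Z X^z.
Their cross gives offspring ratios 1/2 X^Z X^Z : 1/2 X^Z X^z. Conditioning on III-6 being unaffected, P(X^Z X^z) = 1/2 / 1 = 1/2.

1/2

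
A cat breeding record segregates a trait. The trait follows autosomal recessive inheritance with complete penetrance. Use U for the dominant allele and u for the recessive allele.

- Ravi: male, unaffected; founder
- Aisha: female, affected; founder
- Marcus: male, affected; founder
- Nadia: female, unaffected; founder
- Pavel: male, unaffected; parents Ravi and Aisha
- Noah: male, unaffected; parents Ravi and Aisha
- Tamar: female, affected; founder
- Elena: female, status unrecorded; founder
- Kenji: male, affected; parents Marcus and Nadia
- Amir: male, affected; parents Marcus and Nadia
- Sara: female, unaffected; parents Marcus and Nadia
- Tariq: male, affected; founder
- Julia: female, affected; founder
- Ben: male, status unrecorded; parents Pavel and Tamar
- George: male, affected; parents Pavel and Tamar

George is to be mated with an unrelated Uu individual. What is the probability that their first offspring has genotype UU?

George is affected, so George is uu.
The cross gives 1/2 Uu : 1/2 uu, so P(offspring has genotype UU) = 0.

0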